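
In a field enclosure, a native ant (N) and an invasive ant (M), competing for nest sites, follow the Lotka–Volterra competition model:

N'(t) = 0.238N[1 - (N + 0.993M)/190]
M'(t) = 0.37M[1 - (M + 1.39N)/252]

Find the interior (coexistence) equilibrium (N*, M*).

N* ≈ 158, M* ≈ 31.8

Setting both brackets to zero gives the nullclines N + 0.993M = 190 and 1.39N + M = 252.
Substituting M = 252 - 1.39N into the first: N(1 - 0.993·1.39) = 190 - 0.993·252.
So N* = -60.2/-0.38 = 158, and then M* = 252 - 1.39·158 = 31.8.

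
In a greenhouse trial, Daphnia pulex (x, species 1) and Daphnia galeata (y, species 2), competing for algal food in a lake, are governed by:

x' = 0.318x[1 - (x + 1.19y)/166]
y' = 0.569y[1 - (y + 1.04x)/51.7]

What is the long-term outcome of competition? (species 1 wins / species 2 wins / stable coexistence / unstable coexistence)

species 1 excludes species 2

Compare the nullcline intercepts: K1/α12 = 166/1.19 = 139 > K2 = 51.7; K2/α21 = 51.7/1.04 = 49.7 < K1 = 166.
Since the inequalities point opposite ways, species 1 can invade but species 2 cannot.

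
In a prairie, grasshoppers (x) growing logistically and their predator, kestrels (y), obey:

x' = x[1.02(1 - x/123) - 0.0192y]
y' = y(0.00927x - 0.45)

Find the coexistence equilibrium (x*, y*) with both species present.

From dy/dt = 0 with y > 0: 0.00927x* = 0.45, so x* = 48.5.
Substitute into dx/dt = 0: 1.02(1 - 48.5/123) = 0.0192y*.
The bracket is 0.605, giving y* = 0.617/0.0192 = 32.2.

x* ≈ 48.5, y* ≈ 32.2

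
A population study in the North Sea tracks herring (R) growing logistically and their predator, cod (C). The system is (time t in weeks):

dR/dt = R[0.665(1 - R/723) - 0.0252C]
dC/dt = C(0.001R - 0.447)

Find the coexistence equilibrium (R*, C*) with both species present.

From dC/dt = 0 with C > 0: 0.001R* = 0.447, so R* = 447.
Substitute into dR/dt = 0: 0.665(1 - 447/723) = 0.0252C*.
The bracket is 0.382, giving C* = 0.254/0.0252 = 10.1.

R* ≈ 447, C* ≈ 10.1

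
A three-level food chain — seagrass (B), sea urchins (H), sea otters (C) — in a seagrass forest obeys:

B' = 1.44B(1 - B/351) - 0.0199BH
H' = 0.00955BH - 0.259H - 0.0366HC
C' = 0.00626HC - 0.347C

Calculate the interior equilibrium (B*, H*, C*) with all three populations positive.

From dC/dt = 0: 0.00626H* = 0.347, so H* = 55.4.
From dB/dt = 0: 1.44(1 - B*/351) = 0.0199·55.4, giving B* = 351·(1 - 0.766) = 82.1.
From dH/dt = 0: 0.00955·82.1 - 0.259 = 0.0366C*, so C* = 0.525/0.0366 = 14.4.

B* ≈ 82.1, H* ≈ 55.4, C* ≈ 14.4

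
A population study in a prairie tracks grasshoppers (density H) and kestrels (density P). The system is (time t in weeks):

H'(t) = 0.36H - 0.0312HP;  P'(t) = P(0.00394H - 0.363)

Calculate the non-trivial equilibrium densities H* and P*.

H* ≈ 92.1, P* ≈ 11.5

Set dP/dt = 0 with P > 0: 0.00394H - 0.363 = 0, so H* = 0.363/0.00394 = 92.1.
Set dH/dt = 0 with H > 0: 0.36 - 0.0312P = 0, so P* = 0.36/0.0312 = 11.5.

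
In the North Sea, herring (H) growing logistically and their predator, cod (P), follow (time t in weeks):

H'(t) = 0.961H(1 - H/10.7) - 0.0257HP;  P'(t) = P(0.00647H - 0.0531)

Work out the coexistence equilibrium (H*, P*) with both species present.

From dP/dt = 0 with P > 0: 0.00647H* = 0.0531, so H* = 8.21.
Substitute into dH/dt = 0: 0.961(1 - 8.21/10.7) = 0.0257P*.
The bracket is 0.233, giving P* = 0.224/0.0257 = 8.71.

H* ≈ 8.21, P* ≈ 8.71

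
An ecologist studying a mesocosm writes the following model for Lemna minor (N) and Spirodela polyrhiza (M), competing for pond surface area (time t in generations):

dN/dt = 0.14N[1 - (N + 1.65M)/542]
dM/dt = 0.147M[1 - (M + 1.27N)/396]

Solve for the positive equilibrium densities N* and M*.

N* ≈ 102, M* ≈ 267

Setting both brackets to zero gives the nullclines N + 1.65M = 542 and 1.27N + M = 396.
Substituting M = 396 - 1.27N into the first: N(1 - 1.65·1.27) = 542 - 1.65·396.
So N* = -111/-1.1 = 102, and then M* = 396 - 1.27·102 = 267.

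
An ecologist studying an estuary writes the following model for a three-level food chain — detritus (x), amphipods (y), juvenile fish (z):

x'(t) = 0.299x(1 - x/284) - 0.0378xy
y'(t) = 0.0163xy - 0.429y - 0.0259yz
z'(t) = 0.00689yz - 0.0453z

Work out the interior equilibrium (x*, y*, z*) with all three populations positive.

x* ≈ 47.9, y* ≈ 6.57, z* ≈ 13.6

From dz/dt = 0: 0.00689y* = 0.0453, so y* = 6.57.
From dx/dt = 0: 0.299(1 - x*/284) = 0.0378·6.57, giving x* = 284·(1 - 0.831) = 47.9.
From dy/dt = 0: 0.0163·47.9 - 0.429 = 0.0259z*, so z* = 0.352/0.0259 = 13.6.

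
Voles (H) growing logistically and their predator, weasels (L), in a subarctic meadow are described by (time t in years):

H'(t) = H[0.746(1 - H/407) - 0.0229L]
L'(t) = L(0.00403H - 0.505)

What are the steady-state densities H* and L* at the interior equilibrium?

From dL/dt = 0 with L > 0: 0.00403H* = 0.505, so H* = 125.
Substitute into dH/dt = 0: 0.746(1 - 125/407) = 0.0229L*.
The bracket is 0.692, giving L* = 0.516/0.0229 = 22.5.

H* ≈ 125, L* ≈ 22.5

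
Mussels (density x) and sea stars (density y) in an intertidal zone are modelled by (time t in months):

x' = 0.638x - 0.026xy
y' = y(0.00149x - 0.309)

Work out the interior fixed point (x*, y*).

x* ≈ 207, y* ≈ 24.5

Set dy/dt = 0 with y > 0: 0.00149x - 0.309 = 0, so x* = 0.309/0.00149 = 207.
Set dx/dt = 0 with x > 0: 0.638 - 0.026y = 0, so y* = 0.638/0.026 = 24.5.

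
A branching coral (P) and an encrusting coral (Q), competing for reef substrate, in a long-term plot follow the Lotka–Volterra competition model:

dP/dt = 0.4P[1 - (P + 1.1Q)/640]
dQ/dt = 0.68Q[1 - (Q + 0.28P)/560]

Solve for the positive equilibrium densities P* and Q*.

P* ≈ 34.7, Q* ≈ 550

Setting both brackets to zero gives the nullclines P + 1.1Q = 640 and 0.28P + Q = 560.
Substituting Q = 560 - 0.28P into the first: P(1 - 1.1·0.28) = 640 - 1.1·560.
So P* = 24/0.692 = 34.7, and then Q* = 560 - 0.28·34.7 = 550.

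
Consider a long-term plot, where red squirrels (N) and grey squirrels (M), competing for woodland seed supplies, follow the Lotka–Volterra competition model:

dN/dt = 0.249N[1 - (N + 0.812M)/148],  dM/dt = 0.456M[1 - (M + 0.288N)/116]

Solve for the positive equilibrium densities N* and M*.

Setting both brackets to zero gives the nullclines N + 0.812M = 148 and 0.288N + M = 116.
Substituting M = 116 - 0.288N into the first: N(1 - 0.812·0.288) = 148 - 0.812·116.
So N* = 53.8/0.766 = 70.2, and then M* = 116 - 0.288·70.2 = 95.8.

N* ≈ 70.2, M* ≈ 95.8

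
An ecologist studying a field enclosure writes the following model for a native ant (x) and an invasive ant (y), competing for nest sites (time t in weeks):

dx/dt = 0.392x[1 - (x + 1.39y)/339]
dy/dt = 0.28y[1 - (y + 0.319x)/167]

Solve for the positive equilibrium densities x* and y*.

Setting both brackets to zero gives the nullclines x + 1.39y = 339 and 0.319x + y = 167.
Substituting y = 167 - 0.319x into the first: x(1 - 1.39·0.319) = 339 - 1.39·167.
So x* = 107/0.557 = 192, and then y* = 167 - 0.319·192 = 106.

x* ≈ 192, y* ≈ 106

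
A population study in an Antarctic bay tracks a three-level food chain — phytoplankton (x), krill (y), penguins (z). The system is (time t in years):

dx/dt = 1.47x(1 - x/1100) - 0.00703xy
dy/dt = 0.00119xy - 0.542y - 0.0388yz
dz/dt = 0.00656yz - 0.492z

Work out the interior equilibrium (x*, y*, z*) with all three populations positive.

x* ≈ 705, y* ≈ 75, z* ≈ 7.67

From dz/dt = 0: 0.00656y* = 0.492, so y* = 75.
From dx/dt = 0: 1.47(1 - x*/1100) = 0.00703·75, giving x* = 1100·(1 - 0.359) = 705.
From dy/dt = 0: 0.00119·705 - 0.542 = 0.0388z*, so z* = 0.297/0.0388 = 7.67.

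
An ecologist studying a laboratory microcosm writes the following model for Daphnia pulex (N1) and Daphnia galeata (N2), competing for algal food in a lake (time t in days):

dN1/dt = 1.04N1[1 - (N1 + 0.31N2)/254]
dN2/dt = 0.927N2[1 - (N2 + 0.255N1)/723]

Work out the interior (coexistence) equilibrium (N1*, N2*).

Setting both brackets to zero gives the nullclines N1 + 0.31N2 = 254 and 0.255N1 + N2 = 723.
Substituting N2 = 723 - 0.255N1 into the first: N1(1 - 0.31·0.255) = 254 - 0.31·723.
So N1* = 29.9/0.921 = 32.4, and then N2* = 723 - 0.255·32.4 = 715.

N1* ≈ 32.4, N2* ≈ 715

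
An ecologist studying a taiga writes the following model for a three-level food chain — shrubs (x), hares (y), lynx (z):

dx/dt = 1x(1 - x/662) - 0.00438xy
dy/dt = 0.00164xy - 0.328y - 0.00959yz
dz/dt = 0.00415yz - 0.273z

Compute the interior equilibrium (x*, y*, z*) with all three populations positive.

x* ≈ 471, y* ≈ 65.8, z* ≈ 46.4

From dz/dt = 0: 0.00415y* = 0.273, so y* = 65.8.
From dx/dt = 0: 1(1 - x*/662) = 0.00438·65.8, giving x* = 662·(1 - 0.288) = 471.
From dy/dt = 0: 0.00164·471 - 0.328 = 0.00959z*, so z* = 0.445/0.00959 = 46.4.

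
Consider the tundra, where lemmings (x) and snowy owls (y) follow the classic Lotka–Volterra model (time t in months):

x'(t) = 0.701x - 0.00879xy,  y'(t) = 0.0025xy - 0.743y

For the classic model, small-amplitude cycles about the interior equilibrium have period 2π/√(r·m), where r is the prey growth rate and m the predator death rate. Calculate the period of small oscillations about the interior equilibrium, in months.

T ≈ 8.71 months

Here r = 0.701 and m = 0.743, so r·m = 0.521.
ω = √0.521 = 0.722 per month, hence T = 2π/ω ≈ 8.71 months.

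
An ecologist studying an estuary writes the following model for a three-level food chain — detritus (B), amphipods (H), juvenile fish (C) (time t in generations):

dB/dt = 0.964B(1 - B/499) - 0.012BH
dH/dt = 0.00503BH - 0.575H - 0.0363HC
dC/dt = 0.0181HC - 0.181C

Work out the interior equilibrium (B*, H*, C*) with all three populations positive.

From dC/dt = 0: 0.0181H* = 0.181, so H* = 10.
From dB/dt = 0: 0.964(1 - B*/499) = 0.012·10, giving B* = 499·(1 - 0.124) = 437.
From dH/dt = 0: 0.00503·437 - 0.575 = 0.0363C*, so C* = 1.62/0.0363 = 44.7.

B* ≈ 437, H* ≈ 10, C* ≈ 44.7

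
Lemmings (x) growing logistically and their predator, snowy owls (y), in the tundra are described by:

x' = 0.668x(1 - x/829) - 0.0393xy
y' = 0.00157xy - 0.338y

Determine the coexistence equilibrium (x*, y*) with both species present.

x* ≈ 215, y* ≈ 12.6

From dy/dt = 0 with y > 0: 0.00157x* = 0.338, so x* = 215.
Substitute into dx/dt = 0: 0.668(1 - 215/829) = 0.0393y*.
The bracket is 0.74, giving y* = 0.495/0.0393 = 12.6.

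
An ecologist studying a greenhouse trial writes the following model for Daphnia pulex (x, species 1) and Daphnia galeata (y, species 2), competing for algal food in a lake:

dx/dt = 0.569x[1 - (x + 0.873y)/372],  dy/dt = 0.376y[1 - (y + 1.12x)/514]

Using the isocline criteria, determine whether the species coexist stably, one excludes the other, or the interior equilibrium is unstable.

species 2 excludes species 1

Compare the nullcline intercepts: K1/α12 = 372/0.873 = 426 < K2 = 514; K2/α21 = 514/1.12 = 459 > K1 = 372.
Since the inequalities point opposite ways, species 2 can invade but species 1 cannot.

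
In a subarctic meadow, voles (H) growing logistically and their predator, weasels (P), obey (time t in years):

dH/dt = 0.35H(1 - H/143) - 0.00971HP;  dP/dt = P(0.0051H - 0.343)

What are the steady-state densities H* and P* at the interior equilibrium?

H* ≈ 67.3, P* ≈ 19.1

From dP/dt = 0 with P > 0: 0.0051H* = 0.343, so H* = 67.3.
Substitute into dH/dt = 0: 0.35(1 - 67.3/143) = 0.00971P*.
The bracket is 0.53, giving P* = 0.185/0.00971 = 19.1.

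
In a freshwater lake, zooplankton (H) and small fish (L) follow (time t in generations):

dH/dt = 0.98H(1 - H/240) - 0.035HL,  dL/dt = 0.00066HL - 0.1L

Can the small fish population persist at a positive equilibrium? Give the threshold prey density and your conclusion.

The predator equation gives dL/dt > 0 only when H > 0.1/0.00066 = 152.
Without the predator, H → K = 240. Since 240 > 152, the predator can invade and persist.

Threshold H = 152; K > 152, so yes, the predator persists.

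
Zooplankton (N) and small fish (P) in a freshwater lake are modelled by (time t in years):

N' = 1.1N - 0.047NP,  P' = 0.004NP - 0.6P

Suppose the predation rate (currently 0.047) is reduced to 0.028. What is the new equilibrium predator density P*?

At the interior fixed point, setting dN/dt = 0 with N > 0 fixes P* = (prey growth rate)/(NP coefficient) — independent of the other coefficients.
With the change, P* = 1.1/0.028 = 39.3; it rises from 23.4.

P* ≈ 39.3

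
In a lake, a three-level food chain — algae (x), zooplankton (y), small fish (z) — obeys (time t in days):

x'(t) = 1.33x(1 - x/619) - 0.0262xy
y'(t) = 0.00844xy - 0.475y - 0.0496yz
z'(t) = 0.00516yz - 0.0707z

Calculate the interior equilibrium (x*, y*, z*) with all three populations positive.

x* ≈ 452, y* ≈ 13.7, z* ≈ 67.3

From dz/dt = 0: 0.00516y* = 0.0707, so y* = 13.7.
From dx/dt = 0: 1.33(1 - x*/619) = 0.0262·13.7, giving x* = 619·(1 - 0.27) = 452.
From dy/dt = 0: 0.00844·452 - 0.475 = 0.0496z*, so z* = 3.34/0.0496 = 67.3.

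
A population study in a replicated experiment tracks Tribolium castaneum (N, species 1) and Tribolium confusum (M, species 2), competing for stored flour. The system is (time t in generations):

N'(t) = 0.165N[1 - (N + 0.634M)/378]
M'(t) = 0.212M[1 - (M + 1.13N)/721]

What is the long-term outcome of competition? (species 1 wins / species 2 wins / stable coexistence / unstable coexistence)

species 2 excludes species 1

Compare the nullcline intercepts: K1/α12 = 378/0.634 = 596 < K2 = 721; K2/α21 = 721/1.13 = 638 > K1 = 378.
Since the inequalities point opposite ways, species 2 can invade but species 1 cannot.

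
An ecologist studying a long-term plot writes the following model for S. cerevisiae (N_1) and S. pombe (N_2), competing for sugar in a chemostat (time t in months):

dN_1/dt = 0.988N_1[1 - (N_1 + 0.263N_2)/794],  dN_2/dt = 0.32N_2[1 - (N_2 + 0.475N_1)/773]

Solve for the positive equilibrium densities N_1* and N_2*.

N_1* ≈ 675, N_2* ≈ 452

Setting both brackets to zero gives the nullclines N_1 + 0.263N_2 = 794 and 0.475N_1 + N_2 = 773.
Substituting N_2 = 773 - 0.475N_1 into the first: N_1(1 - 0.263·0.475) = 794 - 0.263·773.
So N_1* = 591/0.875 = 675, and then N_2* = 773 - 0.475·675 = 452.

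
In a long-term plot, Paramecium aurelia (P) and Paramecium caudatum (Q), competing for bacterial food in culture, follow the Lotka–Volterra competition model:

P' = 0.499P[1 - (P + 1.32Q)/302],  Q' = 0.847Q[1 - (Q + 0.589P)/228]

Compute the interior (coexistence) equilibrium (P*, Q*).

Setting both brackets to zero gives the nullclines P + 1.32Q = 302 and 0.589P + Q = 228.
Substituting Q = 228 - 0.589P into the first: P(1 - 1.32·0.589) = 302 - 1.32·228.
So P* = 1.04/0.223 = 4.67, and then Q* = 228 - 0.589·4.67 = 225.

P* ≈ 4.67, Q* ≈ 225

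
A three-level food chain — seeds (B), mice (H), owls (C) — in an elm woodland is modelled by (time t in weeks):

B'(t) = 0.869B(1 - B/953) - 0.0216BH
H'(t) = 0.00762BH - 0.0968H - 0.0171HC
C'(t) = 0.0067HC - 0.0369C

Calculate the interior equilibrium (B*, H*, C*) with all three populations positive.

From dC/dt = 0: 0.0067H* = 0.0369, so H* = 5.51.
From dB/dt = 0: 0.869(1 - B*/953) = 0.0216·5.51, giving B* = 953·(1 - 0.137) = 823.
From dH/dt = 0: 0.00762·823 - 0.0968 = 0.0171C*, so C* = 6.17/0.0171 = 361.

B* ≈ 823, H* ≈ 5.51, C* ≈ 361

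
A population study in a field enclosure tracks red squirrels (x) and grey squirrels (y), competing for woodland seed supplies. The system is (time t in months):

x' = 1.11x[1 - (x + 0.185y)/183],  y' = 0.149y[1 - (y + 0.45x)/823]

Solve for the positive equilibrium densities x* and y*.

x* ≈ 33.5, y* ≈ 808

Setting both brackets to zero gives the nullclines x + 0.185y = 183 and 0.45x + y = 823.
Substituting y = 823 - 0.45x into the first: x(1 - 0.185·0.45) = 183 - 0.185·823.
So x* = 30.7/0.917 = 33.5, and then y* = 823 - 0.45·33.5 = 808.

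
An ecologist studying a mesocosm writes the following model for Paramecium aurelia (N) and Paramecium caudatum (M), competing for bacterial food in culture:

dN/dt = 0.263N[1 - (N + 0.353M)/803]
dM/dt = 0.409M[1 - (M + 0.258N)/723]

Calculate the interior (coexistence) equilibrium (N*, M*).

N* ≈ 603, M* ≈ 568

Setting both brackets to zero gives the nullclines N + 0.353M = 803 and 0.258N + M = 723.
Substituting M = 723 - 0.258N into the first: N(1 - 0.353·0.258) = 803 - 0.353·723.
So N* = 548/0.909 = 603, and then M* = 723 - 0.258·603 = 568.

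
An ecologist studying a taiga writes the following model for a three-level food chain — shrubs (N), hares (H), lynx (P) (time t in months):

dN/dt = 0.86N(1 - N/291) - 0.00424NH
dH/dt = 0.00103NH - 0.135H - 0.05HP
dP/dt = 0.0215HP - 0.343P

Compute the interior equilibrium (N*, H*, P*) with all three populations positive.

From dP/dt = 0: 0.0215H* = 0.343, so H* = 16.
From dN/dt = 0: 0.86(1 - N*/291) = 0.00424·16, giving N* = 291·(1 - 0.0787) = 268.
From dH/dt = 0: 0.00103·268 - 0.135 = 0.05P*, so P* = 0.141/0.05 = 2.82.

N* ≈ 268, H* ≈ 16, P* ≈ 2.82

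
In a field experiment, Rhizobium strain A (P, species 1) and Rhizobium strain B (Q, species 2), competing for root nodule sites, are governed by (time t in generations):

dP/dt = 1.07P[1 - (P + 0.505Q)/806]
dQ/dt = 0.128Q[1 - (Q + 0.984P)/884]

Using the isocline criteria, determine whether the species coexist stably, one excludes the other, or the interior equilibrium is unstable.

Compare the nullcline intercepts: K1/α12 = 806/0.505 = 1600 > K2 = 884; K2/α21 = 884/0.984 = 898 > K1 = 806.
Since both inequalities hold, each species can invade when rare, so the interior equilibrium is stable.

stable coexistence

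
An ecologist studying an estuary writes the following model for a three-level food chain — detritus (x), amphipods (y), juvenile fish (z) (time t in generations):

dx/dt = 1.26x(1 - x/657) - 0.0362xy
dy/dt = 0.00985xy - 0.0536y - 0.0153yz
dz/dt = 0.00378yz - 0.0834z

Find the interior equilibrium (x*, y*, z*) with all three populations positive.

x* ≈ 241, y* ≈ 22.1, z* ≈ 151

From dz/dt = 0: 0.00378y* = 0.0834, so y* = 22.1.
From dx/dt = 0: 1.26(1 - x*/657) = 0.0362·22.1, giving x* = 657·(1 - 0.634) = 241.
From dy/dt = 0: 0.00985·241 - 0.0536 = 0.0153z*, so z* = 2.32/0.0153 = 151.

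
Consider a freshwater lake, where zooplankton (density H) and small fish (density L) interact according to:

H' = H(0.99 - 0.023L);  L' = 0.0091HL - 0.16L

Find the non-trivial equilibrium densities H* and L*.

H* ≈ 17.6, L* ≈ 43

Set dL/dt = 0 with L > 0: 0.0091H - 0.16 = 0, so H* = 0.16/0.0091 = 17.6.
Set dH/dt = 0 with H > 0: 0.99 - 0.023L = 0, so L* = 0.99/0.023 = 43.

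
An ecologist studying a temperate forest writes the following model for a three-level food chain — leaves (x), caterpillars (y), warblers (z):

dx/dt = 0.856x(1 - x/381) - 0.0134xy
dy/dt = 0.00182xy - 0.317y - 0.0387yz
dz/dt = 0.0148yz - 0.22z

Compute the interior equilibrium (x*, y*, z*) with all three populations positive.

x* ≈ 292, y* ≈ 14.9, z* ≈ 5.56

From dz/dt = 0: 0.0148y* = 0.22, so y* = 14.9.
From dx/dt = 0: 0.856(1 - x*/381) = 0.0134·14.9, giving x* = 381·(1 - 0.233) = 292.
From dy/dt = 0: 0.00182·292 - 0.317 = 0.0387z*, so z* = 0.215/0.0387 = 5.56.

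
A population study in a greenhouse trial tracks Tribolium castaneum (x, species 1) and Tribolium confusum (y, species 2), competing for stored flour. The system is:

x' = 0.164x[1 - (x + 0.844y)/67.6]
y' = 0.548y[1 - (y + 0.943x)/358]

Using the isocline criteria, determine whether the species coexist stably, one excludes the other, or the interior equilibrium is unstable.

Compare the nullcline intercepts: K1/α12 = 67.6/0.844 = 80.1 < K2 = 358; K2/α21 = 358/0.943 = 380 > K1 = 67.6.
Since the inequalities point opposite ways, species 2 can invade but species 1 cannot.

species 2 excludes species 1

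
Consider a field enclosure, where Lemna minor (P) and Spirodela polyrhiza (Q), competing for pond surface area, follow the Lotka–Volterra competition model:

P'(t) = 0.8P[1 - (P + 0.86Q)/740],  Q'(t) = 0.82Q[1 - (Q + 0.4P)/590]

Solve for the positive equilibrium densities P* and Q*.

Setting both brackets to zero gives the nullclines P + 0.86Q = 740 and 0.4P + Q = 590.
Substituting Q = 590 - 0.4P into the first: P(1 - 0.86·0.4) = 740 - 0.86·590.
So P* = 233/0.656 = 355, and then Q* = 590 - 0.4·355 = 448.

P* ≈ 355, Q* ≈ 448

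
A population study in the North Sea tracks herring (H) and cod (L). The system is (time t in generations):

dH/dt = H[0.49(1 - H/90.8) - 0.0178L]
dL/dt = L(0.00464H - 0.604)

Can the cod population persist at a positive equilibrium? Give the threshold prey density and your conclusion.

The predator equation gives dL/dt > 0 only when H > 0.604/0.00464 = 130.
Without the predator, H → K = 90.8. Since 90.8 < 130, the predator cannot invade.

Threshold H = 130; K < 130, so no, the predator goes extinct.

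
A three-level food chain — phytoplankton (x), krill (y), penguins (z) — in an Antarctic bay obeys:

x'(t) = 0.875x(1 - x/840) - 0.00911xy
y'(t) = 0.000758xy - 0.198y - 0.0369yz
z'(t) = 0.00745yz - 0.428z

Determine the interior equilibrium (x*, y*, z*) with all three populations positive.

x* ≈ 338, y* ≈ 57.4, z* ≈ 1.57

From dz/dt = 0: 0.00745y* = 0.428, so y* = 57.4.
From dx/dt = 0: 0.875(1 - x*/840) = 0.00911·57.4, giving x* = 840·(1 - 0.598) = 338.
From dy/dt = 0: 0.000758·338 - 0.198 = 0.0369z*, so z* = 0.0579/0.0369 = 1.57.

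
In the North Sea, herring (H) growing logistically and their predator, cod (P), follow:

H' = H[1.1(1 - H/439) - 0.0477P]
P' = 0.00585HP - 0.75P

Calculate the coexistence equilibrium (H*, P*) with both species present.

H* ≈ 128, P* ≈ 16.3

From dP/dt = 0 with P > 0: 0.00585H* = 0.75, so H* = 128.
Substitute into dH/dt = 0: 1.1(1 - 128/439) = 0.0477P*.
The bracket is 0.708, giving P* = 0.779/0.0477 = 16.3.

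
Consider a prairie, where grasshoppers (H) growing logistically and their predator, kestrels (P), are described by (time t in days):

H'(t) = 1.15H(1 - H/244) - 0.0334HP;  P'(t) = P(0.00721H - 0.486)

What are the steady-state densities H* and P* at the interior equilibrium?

H* ≈ 67.4, P* ≈ 24.9

From dP/dt = 0 with P > 0: 0.00721H* = 0.486, so H* = 67.4.
Substitute into dH/dt = 0: 1.15(1 - 67.4/244) = 0.0334P*.
The bracket is 0.724, giving P* = 0.832/0.0334 = 24.9.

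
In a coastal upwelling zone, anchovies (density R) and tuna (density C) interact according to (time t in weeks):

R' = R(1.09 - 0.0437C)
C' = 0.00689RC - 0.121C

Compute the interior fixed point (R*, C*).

Set dC/dt = 0 with C > 0: 0.00689R - 0.121 = 0, so R* = 0.121/0.00689 = 17.6.
Set dR/dt = 0 with R > 0: 1.09 - 0.0437C = 0, so C* = 1.09/0.0437 = 24.9.

R* ≈ 17.6, C* ≈ 24.9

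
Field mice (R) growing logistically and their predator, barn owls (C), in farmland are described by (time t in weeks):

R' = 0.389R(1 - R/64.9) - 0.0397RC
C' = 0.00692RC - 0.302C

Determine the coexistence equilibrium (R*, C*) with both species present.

R* ≈ 43.6, C* ≈ 3.21

From dC/dt = 0 with C > 0: 0.00692R* = 0.302, so R* = 43.6.
Substitute into dR/dt = 0: 0.389(1 - 43.6/64.9) = 0.0397C*.
The bracket is 0.328, giving C* = 0.127/0.0397 = 3.21.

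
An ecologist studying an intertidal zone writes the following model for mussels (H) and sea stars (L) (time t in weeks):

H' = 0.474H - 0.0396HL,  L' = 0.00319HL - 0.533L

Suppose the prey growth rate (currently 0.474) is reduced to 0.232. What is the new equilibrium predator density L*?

L* ≈ 5.86

At the interior fixed point, setting dH/dt = 0 with H > 0 fixes L* = (prey growth rate)/(HL coefficient) — independent of the other coefficients.
With the change, L* = 0.232/0.0396 = 5.86; it falls from 12.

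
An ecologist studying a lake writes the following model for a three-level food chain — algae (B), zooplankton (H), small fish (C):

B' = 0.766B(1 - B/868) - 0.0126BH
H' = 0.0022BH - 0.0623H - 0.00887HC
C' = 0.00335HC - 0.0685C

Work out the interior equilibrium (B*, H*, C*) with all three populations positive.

B* ≈ 576, H* ≈ 20.4, C* ≈ 136

From dC/dt = 0: 0.00335H* = 0.0685, so H* = 20.4.
From dB/dt = 0: 0.766(1 - B*/868) = 0.0126·20.4, giving B* = 868·(1 - 0.336) = 576.
From dH/dt = 0: 0.0022·576 - 0.0623 = 0.00887C*, so C* = 1.21/0.00887 = 136.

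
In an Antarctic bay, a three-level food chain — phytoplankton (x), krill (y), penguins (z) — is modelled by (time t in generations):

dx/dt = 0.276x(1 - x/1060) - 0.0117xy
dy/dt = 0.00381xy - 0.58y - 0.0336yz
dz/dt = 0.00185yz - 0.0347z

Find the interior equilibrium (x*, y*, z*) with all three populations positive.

x* ≈ 217, y* ≈ 18.8, z* ≈ 7.36

From dz/dt = 0: 0.00185y* = 0.0347, so y* = 18.8.
From dx/dt = 0: 0.276(1 - x*/1060) = 0.0117·18.8, giving x* = 1060·(1 - 0.795) = 217.
From dy/dt = 0: 0.00381·217 - 0.58 = 0.0336z*, so z* = 0.247/0.0336 = 7.36.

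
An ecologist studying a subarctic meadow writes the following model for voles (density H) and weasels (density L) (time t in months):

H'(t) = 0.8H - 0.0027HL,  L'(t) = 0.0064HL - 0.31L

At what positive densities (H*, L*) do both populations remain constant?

H* ≈ 48.4, L* ≈ 296

Set dL/dt = 0 with L > 0: 0.0064H - 0.31 = 0, so H* = 0.31/0.0064 = 48.4.
Set dH/dt = 0 with H > 0: 0.8 - 0.0027L = 0, so L* = 0.8/0.0027 = 296.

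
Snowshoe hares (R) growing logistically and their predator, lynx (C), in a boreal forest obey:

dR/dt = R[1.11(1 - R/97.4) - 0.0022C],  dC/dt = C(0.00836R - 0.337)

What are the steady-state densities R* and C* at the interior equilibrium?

From dC/dt = 0 with C > 0: 0.00836R* = 0.337, so R* = 40.3.
Substitute into dR/dt = 0: 1.11(1 - 40.3/97.4) = 0.0022C*.
The bracket is 0.586, giving C* = 0.651/0.0022 = 296.

R* ≈ 40.3, C* ≈ 296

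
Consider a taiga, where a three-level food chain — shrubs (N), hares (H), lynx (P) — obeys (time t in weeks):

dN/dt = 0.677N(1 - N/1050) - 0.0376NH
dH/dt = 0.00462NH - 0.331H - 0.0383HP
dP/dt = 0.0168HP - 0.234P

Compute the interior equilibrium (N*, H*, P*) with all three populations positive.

N* ≈ 238, H* ≈ 13.9, P* ≈ 20

From dP/dt = 0: 0.0168H* = 0.234, so H* = 13.9.
From dN/dt = 0: 0.677(1 - N*/1050) = 0.0376·13.9, giving N* = 1050·(1 - 0.774) = 238.
From dH/dt = 0: 0.00462·238 - 0.331 = 0.0383P*, so P* = 0.767/0.0383 = 20.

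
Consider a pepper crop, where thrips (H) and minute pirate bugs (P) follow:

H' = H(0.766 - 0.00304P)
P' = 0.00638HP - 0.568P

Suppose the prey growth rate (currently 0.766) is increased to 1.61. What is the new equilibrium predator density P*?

P* ≈ 530

At the interior fixed point, setting dH/dt = 0 with H > 0 fixes P* = (prey growth rate)/(HP coefficient) — independent of the other coefficients.
With the change, P* = 1.61/0.00304 = 530; it rises from 252.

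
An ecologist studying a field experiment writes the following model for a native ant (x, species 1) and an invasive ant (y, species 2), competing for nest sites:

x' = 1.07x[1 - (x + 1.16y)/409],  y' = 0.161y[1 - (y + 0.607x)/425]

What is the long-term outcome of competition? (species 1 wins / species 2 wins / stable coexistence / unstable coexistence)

Compare the nullcline intercepts: K1/α12 = 409/1.16 = 353 < K2 = 425; K2/α21 = 425/0.607 = 700 > K1 = 409.
Since the inequalities point opposite ways, species 2 can invade but species 1 cannot.

species 2 excludes species 1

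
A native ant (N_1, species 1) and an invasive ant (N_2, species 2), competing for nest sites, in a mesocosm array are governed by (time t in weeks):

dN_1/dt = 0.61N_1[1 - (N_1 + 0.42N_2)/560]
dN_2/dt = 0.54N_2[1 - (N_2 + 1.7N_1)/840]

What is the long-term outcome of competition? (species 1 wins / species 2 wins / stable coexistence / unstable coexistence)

Compare the nullcline intercepts: K1/α12 = 560/0.42 = 1330 > K2 = 840; K2/α21 = 840/1.7 = 494 < K1 = 560.
Since the inequalities point opposite ways, species 1 can invade but species 2 cannot.

species 1 excludes species 2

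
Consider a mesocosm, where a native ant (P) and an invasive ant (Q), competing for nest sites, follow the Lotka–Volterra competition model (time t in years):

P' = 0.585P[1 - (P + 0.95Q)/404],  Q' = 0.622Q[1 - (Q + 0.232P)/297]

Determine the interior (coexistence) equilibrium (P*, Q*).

P* ≈ 156, Q* ≈ 261

Setting both brackets to zero gives the nullclines P + 0.95Q = 404 and 0.232P + Q = 297.
Substituting Q = 297 - 0.232P into the first: P(1 - 0.95·0.232) = 404 - 0.95·297.
So P* = 122/0.78 = 156, and then Q* = 297 - 0.232·156 = 261.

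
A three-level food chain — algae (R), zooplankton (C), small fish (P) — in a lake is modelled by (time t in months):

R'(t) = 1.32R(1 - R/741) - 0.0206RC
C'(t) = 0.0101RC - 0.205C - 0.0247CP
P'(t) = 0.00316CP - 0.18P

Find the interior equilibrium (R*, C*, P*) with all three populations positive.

From dP/dt = 0: 0.00316C* = 0.18, so C* = 57.
From dR/dt = 0: 1.32(1 - R*/741) = 0.0206·57, giving R* = 741·(1 - 0.889) = 82.3.
From dC/dt = 0: 0.0101·82.3 - 0.205 = 0.0247P*, so P* = 0.626/0.0247 = 25.3.

R* ≈ 82.3, C* ≈ 57, P* ≈ 25.3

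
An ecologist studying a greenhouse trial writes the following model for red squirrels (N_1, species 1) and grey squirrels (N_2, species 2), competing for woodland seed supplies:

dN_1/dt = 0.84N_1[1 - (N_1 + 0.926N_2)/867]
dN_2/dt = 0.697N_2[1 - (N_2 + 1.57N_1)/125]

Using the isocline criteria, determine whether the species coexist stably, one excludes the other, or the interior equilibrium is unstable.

species 1 excludes species 2

Compare the nullcline intercepts: K1/α12 = 867/0.926 = 936 > K2 = 125; K2/α21 = 125/1.57 = 79.6 < K1 = 867.
Since the inequalities point opposite ways, species 1 can invade but species 2 cannot.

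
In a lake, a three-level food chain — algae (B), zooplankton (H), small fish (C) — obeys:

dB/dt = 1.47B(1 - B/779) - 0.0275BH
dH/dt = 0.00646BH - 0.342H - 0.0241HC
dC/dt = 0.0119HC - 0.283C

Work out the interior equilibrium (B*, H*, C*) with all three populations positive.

B* ≈ 432, H* ≈ 23.8, C* ≈ 102

From dC/dt = 0: 0.0119H* = 0.283, so H* = 23.8.
From dB/dt = 0: 1.47(1 - B*/779) = 0.0275·23.8, giving B* = 779·(1 - 0.445) = 432.
From dH/dt = 0: 0.00646·432 - 0.342 = 0.0241C*, so C* = 2.45/0.0241 = 102.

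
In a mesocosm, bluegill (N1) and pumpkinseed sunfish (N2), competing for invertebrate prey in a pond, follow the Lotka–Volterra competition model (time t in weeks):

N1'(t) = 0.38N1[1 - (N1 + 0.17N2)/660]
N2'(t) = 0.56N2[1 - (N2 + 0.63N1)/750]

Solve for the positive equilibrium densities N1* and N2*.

N1* ≈ 596, N2* ≈ 374

Setting both brackets to zero gives the nullclines N1 + 0.17N2 = 660 and 0.63N1 + N2 = 750.
Substituting N2 = 750 - 0.63N1 into the first: N1(1 - 0.17·0.63) = 660 - 0.17·750.
So N1* = 532/0.893 = 596, and then N2* = 750 - 0.63·596 = 374.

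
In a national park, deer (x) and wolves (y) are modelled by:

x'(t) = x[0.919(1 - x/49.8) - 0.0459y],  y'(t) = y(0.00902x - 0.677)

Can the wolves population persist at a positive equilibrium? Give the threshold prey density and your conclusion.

Threshold x = 75.1; K < 75.1, so no, the predator goes extinct.

The predator equation gives dy/dt > 0 only when x > 0.677/0.00902 = 75.1.
Without the predator, x → K = 49.8. Since 49.8 < 75.1, the predator cannot invade.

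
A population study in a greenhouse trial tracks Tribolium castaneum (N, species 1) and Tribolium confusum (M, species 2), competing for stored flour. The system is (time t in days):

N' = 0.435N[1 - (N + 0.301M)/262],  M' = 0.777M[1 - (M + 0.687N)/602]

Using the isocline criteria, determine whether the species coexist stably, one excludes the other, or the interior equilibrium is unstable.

Compare the nullcline intercepts: K1/α12 = 262/0.301 = 870 > K2 = 602; K2/α21 = 602/0.687 = 876 > K1 = 262.
Since both inequalities hold, each species can invade when rare, so the interior equilibrium is stable.

stable coexistence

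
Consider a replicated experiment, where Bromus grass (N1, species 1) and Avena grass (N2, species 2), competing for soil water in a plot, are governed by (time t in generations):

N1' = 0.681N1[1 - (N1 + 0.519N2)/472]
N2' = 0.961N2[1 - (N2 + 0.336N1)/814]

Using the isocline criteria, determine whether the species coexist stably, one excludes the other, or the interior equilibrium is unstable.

stable coexistence

Compare the nullcline intercepts: K1/α12 = 472/0.519 = 909 > K2 = 814; K2/α21 = 814/0.336 = 2420 > K1 = 472.
Since both inequalities hold, each species can invade when rare, so the interior equilibrium is stable.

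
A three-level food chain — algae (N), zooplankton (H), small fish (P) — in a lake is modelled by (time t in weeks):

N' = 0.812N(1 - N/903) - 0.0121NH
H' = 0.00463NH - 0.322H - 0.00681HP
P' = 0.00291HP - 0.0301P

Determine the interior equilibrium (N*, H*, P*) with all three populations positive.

N* ≈ 764, H* ≈ 10.3, P* ≈ 472

From dP/dt = 0: 0.00291H* = 0.0301, so H* = 10.3.
From dN/dt = 0: 0.812(1 - N*/903) = 0.0121·10.3, giving N* = 903·(1 - 0.154) = 764.
From dH/dt = 0: 0.00463·764 - 0.322 = 0.00681P*, so P* = 3.21/0.00681 = 472.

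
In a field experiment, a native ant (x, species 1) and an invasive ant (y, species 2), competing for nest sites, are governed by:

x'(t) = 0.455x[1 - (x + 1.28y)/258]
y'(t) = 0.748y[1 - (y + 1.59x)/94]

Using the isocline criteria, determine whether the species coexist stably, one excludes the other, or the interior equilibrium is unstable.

Compare the nullcline intercepts: K1/α12 = 258/1.28 = 202 > K2 = 94; K2/α21 = 94/1.59 = 59.1 < K1 = 258.
Since the inequalities point opposite ways, species 1 can invade but species 2 cannot.

species 1 excludes species 2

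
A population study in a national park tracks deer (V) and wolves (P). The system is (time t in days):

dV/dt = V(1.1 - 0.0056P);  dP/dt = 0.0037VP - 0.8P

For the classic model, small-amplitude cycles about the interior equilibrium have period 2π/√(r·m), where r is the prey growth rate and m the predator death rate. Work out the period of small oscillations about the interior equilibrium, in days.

Here r = 1.1 and m = 0.8, so r·m = 0.88.
ω = √0.88 = 0.938 per day, hence T = 2π/ω ≈ 6.7 days.

T ≈ 6.7 days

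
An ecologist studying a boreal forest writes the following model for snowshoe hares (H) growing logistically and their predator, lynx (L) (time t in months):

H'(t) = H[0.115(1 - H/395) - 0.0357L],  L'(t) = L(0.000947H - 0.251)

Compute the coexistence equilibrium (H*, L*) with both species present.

H* ≈ 265, L* ≈ 1.06

From dL/dt = 0 with L > 0: 0.000947H* = 0.251, so H* = 265.
Substitute into dH/dt = 0: 0.115(1 - 265/395) = 0.0357L*.
The bracket is 0.329, giving L* = 0.0378/0.0357 = 1.06.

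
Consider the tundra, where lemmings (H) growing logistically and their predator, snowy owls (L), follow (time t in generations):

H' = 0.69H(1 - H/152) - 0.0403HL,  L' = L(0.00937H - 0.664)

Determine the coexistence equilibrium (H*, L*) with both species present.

H* ≈ 70.9, L* ≈ 9.14

From dL/dt = 0 with L > 0: 0.00937H* = 0.664, so H* = 70.9.
Substitute into dH/dt = 0: 0.69(1 - 70.9/152) = 0.0403L*.
The bracket is 0.534, giving L* = 0.368/0.0403 = 9.14.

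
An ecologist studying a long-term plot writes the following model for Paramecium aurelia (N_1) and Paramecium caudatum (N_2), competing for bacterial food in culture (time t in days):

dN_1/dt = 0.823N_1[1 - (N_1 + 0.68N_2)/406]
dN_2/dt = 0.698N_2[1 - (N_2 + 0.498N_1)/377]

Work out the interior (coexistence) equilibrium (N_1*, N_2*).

N_1* ≈ 226, N_2* ≈ 264

Setting both brackets to zero gives the nullclines N_1 + 0.68N_2 = 406 and 0.498N_1 + N_2 = 377.
Substituting N_2 = 377 - 0.498N_1 into the first: N_1(1 - 0.68·0.498) = 406 - 0.68·377.
So N_1* = 150/0.661 = 226, and then N_2* = 377 - 0.498·226 = 264.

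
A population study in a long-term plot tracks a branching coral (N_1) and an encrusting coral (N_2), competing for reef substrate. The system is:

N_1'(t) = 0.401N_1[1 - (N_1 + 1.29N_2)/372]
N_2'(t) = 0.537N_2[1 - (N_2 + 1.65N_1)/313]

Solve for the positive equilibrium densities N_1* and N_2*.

N_1* ≈ 28.2, N_2* ≈ 267

Setting both brackets to zero gives the nullclines N_1 + 1.29N_2 = 372 and 1.65N_1 + N_2 = 313.
Substituting N_2 = 313 - 1.65N_1 into the first: N_1(1 - 1.29·1.65) = 372 - 1.29·313.
So N_1* = -31.8/-1.13 = 28.2, and then N_2* = 313 - 1.65·28.2 = 267.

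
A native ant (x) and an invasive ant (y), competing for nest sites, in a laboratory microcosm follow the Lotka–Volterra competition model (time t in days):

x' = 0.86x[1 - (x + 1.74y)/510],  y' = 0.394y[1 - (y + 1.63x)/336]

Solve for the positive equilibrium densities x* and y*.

x* ≈ 40.6, y* ≈ 270

Setting both brackets to zero gives the nullclines x + 1.74y = 510 and 1.63x + y = 336.
Substituting y = 336 - 1.63x into the first: x(1 - 1.74·1.63) = 510 - 1.74·336.
So x* = -74.6/-1.84 = 40.6, and then y* = 336 - 1.63·40.6 = 270.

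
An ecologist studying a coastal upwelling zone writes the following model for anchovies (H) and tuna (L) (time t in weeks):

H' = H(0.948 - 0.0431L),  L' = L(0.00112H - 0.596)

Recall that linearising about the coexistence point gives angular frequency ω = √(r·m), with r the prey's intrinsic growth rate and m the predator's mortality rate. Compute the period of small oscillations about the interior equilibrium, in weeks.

Here r = 0.948 and m = 0.596, so r·m = 0.565.
ω = √0.565 = 0.752 per week, hence T = 2π/ω ≈ 8.36 weeks.

T ≈ 8.36 weeks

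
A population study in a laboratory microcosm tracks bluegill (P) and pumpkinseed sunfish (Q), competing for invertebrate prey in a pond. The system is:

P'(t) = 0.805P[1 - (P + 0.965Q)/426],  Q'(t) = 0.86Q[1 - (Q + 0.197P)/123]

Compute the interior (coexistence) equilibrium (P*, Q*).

Setting both brackets to zero gives the nullclines P + 0.965Q = 426 and 0.197P + Q = 123.
Substituting Q = 123 - 0.197P into the first: P(1 - 0.965·0.197) = 426 - 0.965·123.
So P* = 307/0.81 = 379, and then Q* = 123 - 0.197·379 = 48.3.

P* ≈ 379, Q* ≈ 48.3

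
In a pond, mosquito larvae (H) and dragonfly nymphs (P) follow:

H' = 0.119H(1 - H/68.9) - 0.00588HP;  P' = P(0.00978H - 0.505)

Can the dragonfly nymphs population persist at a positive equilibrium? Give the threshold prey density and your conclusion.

Threshold H = 51.6; K > 51.6, so yes, the predator persists.

The predator equation gives dP/dt > 0 only when H > 0.505/0.00978 = 51.6.
Without the predator, H → K = 68.9. Since 68.9 > 51.6, the predator can invade and persist.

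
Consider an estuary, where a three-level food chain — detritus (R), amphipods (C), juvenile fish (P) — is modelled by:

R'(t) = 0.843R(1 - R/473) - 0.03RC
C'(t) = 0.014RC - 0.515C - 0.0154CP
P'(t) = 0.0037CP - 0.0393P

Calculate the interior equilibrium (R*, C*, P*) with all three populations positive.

From dP/dt = 0: 0.0037C* = 0.0393, so C* = 10.6.
From dR/dt = 0: 0.843(1 - R*/473) = 0.03·10.6, giving R* = 473·(1 - 0.378) = 294.
From dC/dt = 0: 0.014·294 - 0.515 = 0.0154P*, so P* = 3.6/0.0154 = 234.

R* ≈ 294, C* ≈ 10.6, P* ≈ 234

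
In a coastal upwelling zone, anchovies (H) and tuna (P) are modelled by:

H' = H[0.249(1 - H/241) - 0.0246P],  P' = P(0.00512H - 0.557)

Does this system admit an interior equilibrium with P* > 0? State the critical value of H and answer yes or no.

Threshold H = 109; K > 109, so yes, the predator persists.

The predator equation gives dP/dt > 0 only when H > 0.557/0.00512 = 109.
Without the predator, H → K = 241. Since 241 > 109, the predator can invade and persist.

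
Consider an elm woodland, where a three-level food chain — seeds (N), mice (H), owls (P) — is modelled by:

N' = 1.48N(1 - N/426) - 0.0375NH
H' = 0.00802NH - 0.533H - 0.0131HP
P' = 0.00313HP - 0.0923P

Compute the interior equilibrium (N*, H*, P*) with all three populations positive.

From dP/dt = 0: 0.00313H* = 0.0923, so H* = 29.5.
From dN/dt = 0: 1.48(1 - N*/426) = 0.0375·29.5, giving N* = 426·(1 - 0.747) = 108.
From dH/dt = 0: 0.00802·108 - 0.533 = 0.0131P*, so P* = 0.331/0.0131 = 25.2.

N* ≈ 108, H* ≈ 29.5, P* ≈ 25.2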